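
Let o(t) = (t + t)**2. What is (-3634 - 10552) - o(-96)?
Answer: -51050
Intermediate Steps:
o(t) = 4*t**2 (o(t) = (2*t)**2 = 4*t**2)
(-3634 - 10552) - o(-96) = (-3634 - 10552) - 4*(-96)**2 = -14186 - 4*9216 = -14186 - 1*36864 = -14186 - 36864 = -51050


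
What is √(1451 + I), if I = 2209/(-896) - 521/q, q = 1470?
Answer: √4087343730/1680 ≈ 38.055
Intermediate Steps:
I = -265289/94080 (I = 2209/(-896) - 521/1470 = 2209*(-1/896) - 521*1/1470 = -2209/896 - 521/1470 = -265289/94080 ≈ -2.8198)
√(1451 + I) = √(1451 - 265289/94080) = √(136244791/94080) = √4087343730/1680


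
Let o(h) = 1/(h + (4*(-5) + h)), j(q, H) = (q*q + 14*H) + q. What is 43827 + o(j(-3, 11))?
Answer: 13148101/300 ≈ 43827.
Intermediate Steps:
j(q, H) = q + q² + 14*H (j(q, H) = (q² + 14*H) + q = q + q² + 14*H)
o(h) = 1/(-20 + 2*h) (o(h) = 1/(h + (-20 + h)) = 1/(-20 + 2*h))
43827 + o(j(-3, 11)) = 43827 + 1/(2*(-10 + (-3 + (-3)² + 14*11))) = 43827 + 1/(2*(-10 + (-3 + 9 + 154))) = 43827 + 1/(2*(-10 + 160)) = 43827 + (½)/150 = 43827 + (½)*(1/150) = 43827 + 1/300 = 13148101/300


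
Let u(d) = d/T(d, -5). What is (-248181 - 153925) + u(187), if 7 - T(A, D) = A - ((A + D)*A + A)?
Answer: -13688090159/34041 ≈ -4.0211e+5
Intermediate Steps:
T(A, D) = 7 + A*(A + D) (T(A, D) = 7 - (A - ((A + D)*A + A)) = 7 - (A - (A*(A + D) + A)) = 7 - (A - (A + A*(A + D))) = 7 - (A + (-A - A*(A + D))) = 7 - (-1)*A*(A + D) = 7 + A*(A + D))
u(d) = d/(7 + d² - 5*d) (u(d) = d/(7 + d² + d*(-5)) = d/(7 + d² - 5*d))
(-248181 - 153925) + u(187) = (-248181 - 153925) + 187/(7 + 187² - 5*187) = -402106 + 187/(7 + 34969 - 935) = -402106 + 187/34041 = -13688090159/34041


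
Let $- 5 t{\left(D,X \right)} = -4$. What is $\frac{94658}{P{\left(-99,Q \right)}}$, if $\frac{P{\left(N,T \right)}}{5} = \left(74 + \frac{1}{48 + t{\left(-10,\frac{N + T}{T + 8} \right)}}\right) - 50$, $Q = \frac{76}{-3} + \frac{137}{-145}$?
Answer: $\frac{23096552}{29305} \approx 788.14$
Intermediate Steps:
$t{\left(D,X \right)} = \frac{4}{5}$ ($t{\left(D,X \right)} = \left(- \frac{1}{5}\right) \left(-4\right) = \frac{4}{5}$)
$Q = - \frac{11431}{435}$ ($Q = 76 \left(- \frac{1}{3}\right) + 137 \left(- \frac{1}{145}\right) = - \frac{76}{3} - \frac{137}{145} = - \frac{11431}{435} \approx -26.278$)
$P{\left(N,T \right)} = \frac{29305}{244}$ ($P{\left(N,T \right)} = 5 \left(\left(74 + \frac{1}{48 + \frac{4}{5}}\right) - 50\right) = 5 \left(\left(74 + \frac{1}{\frac{244}{5}}\right) - 50\right) = 5 \left(\left(74 + \frac{5}{244}\right) - 50\right) = 5 \left(\frac{18061}{244} - 50\right) = 5 \cdot \frac{5861}{244} = \frac{29305}{244}$)
$\frac{94658}{P{\left(-99,Q \right)}} = \frac{94658}{\frac{29305}{244}} = 94658 \cdot \frac{244}{29305} = \frac{23096552}{29305}$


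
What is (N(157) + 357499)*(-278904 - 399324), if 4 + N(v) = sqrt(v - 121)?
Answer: -242467188228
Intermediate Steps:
N(v) = -4 + sqrt(-121 + v) (N(v) = -4 + sqrt(v - 121) = -4 + sqrt(-121 + v))
(N(157) + 357499)*(-278904 - 399324) = ((-4 + sqrt(-121 + 157)) + 357499)*(-278904 - 399324) = ((-4 + sqrt(36)) + 357499)*(-678228) = ((-4 + 6) + 357499)*(-678228) = (2 + 357499)*(-678228) = 357501*(-678228) = -242467188228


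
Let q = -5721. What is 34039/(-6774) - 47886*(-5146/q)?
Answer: -556484334221/12918018 ≈ -43078.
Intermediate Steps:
34039/(-6774) - 47886*(-5146/q) = 34039/(-6774) - 47886/((-5721/(-5146))) = 34039*(-1/6774) - 47886/((-5721*(-1/5146))) = -34039/6774 - 47886/5721/5146 = -34039/6774 - 47886*5146/5721 = -34039/6774 - 82140452/1907 = -556484334221/12918018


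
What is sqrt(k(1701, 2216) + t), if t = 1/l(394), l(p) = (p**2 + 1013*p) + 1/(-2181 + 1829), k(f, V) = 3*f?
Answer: sqrt(194308379351220381455)/195134015 ≈ 71.435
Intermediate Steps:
l(p) = -1/352 + p**2 + 1013*p (l(p) = (p**2 + 1013*p) + 1/(-352) = (p**2 + 1013*p) - 1/352 = -1/352 + p**2 + 1013*p)
t = 352/195134015 (t = 1/(-1/352 + 394**2 + 1013*394) = 1/(-1/352 + 155236 + 399122) = 1/(195134015/352) = 352/195134015 ≈ 1.8039e-6)
sqrt(k(1701, 2216) + t) = sqrt(3*1701 + 352/195134015) = sqrt(5103 + 352/195134015) = sqrt(995768878897/195134015) = sqrt(194308379351220381455)/195134015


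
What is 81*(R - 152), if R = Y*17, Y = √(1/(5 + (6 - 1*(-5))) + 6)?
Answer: -12312 + 1377*√97/4 ≈ -8921.5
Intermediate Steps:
Y = √97/4 (Y = √(1/(5 + (6 + 5)) + 6) = √(1/(5 + 11) + 6) = √(1/16 + 6) = √(97/16) = √97/4 ≈ 2.4622)
R = 17*√97/4 (R = (√97/4)*17 = 17*√97/4 ≈ 41.858)
81*(R - 152) = 81*(17*√97/4 - 152) = 81*(-152 + 17*√97/4) = -12312 + 1377*√97/4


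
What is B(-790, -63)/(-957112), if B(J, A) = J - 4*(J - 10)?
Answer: -1205/478556 ≈ -0.0025180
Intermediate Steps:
B(J, A) = 40 - 3*J (B(J, A) = J - 4*(-10 + J) = J - (-40 + 4*J) = J + (40 - 4*J) = 40 - 3*J)
B(-790, -63)/(-957112) = (40 - 3*(-790))/(-957112) = (40 + 2370)*(-1/957112) = 2410*(-1/957112) = -1205/478556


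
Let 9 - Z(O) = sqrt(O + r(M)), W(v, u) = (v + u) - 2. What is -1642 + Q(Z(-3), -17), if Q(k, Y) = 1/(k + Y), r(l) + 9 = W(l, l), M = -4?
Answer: (-1642*sqrt(22) + 13137*I)/(sqrt(22) - 8*I) ≈ -1642.1 + 0.05454*I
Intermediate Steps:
W(v, u) = -2 + u + v (W(v, u) = (u + v) - 2 = -2 + u + v)
r(l) = -11 + 2*l (r(l) = -9 + (-2 + l + l) = -9 + (-2 + 2*l) = -11 + 2*l)
Z(O) = 9 - sqrt(-19 + O) (Z(O) = 9 - sqrt(O + (-11 + 2*(-4))) = 9 - sqrt(O + (-11 - 8)) = 9 - sqrt(O - 19) = 9 - sqrt(-19 + O))
Q(k, Y) = 1/(Y + k)
-1642 + Q(Z(-3), -17) = -1642 + 1/(-17 + (9 - sqrt(-19 - 3))) = -1642 + 1/(-17 + (9 - sqrt(-22))) = -1642 + 1/(-17 + (9 - I*sqrt(22))) = -1642 + 1/(-8 - I*sqrt(22))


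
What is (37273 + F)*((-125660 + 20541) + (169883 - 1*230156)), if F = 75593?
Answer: -18667133472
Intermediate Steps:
(37273 + F)*((-125660 + 20541) + (169883 - 1*230156)) = (37273 + 75593)*((-125660 + 20541) + (169883 - 1*230156)) = 112866*(-105119 + (169883 - 230156)) = 112866*(-105119 - 60273) = 112866*(-165392) = -18667133472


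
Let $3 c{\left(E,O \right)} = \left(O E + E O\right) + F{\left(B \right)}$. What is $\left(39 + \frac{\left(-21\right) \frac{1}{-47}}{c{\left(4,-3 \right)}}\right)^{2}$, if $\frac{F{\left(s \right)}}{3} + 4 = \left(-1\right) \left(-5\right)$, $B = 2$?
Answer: $\frac{3348900}{2209} \approx 1516.0$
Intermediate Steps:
$F{\left(s \right)} = 3$ ($F{\left(s \right)} = -12 + 3 \left(\left(-1\right) \left(-5\right)\right) = -12 + 3 \cdot 5 = -12 + 15 = 3$)
$c{\left(E,O \right)} = 1 + \frac{2 E O}{3}$ ($c{\left(E,O \right)} = \frac{\left(O E + E O\right) + 3}{3} = \frac{\left(E O + E O\right) + 3}{3} = \frac{2 E O + 3}{3} = \frac{3 + 2 E O}{3} = 1 + \frac{2 E O}{3}$)
$\left(39 + \frac{\left(-21\right) \frac{1}{-47}}{c{\left(4,-3 \right)}}\right)^{2} = \left(39 + \frac{\left(-21\right) \frac{1}{-47}}{1 + \frac{2}{3} \cdot 4 \left(-3\right)}\right)^{2} = \left(39 + \frac{\left(-21\right) \left(- \frac{1}{47}\right)}{1 - 8}\right)^{2} = \left(39 + \frac{21}{47 \left(-7\right)}\right)^{2} = \left(39 + \frac{21}{47} \left(- \frac{1}{7}\right)\right)^{2} = \left(39 - \frac{3}{47}\right)^{2} = \left(\frac{1830}{47}\right)^{2} = \frac{3348900}{2209}$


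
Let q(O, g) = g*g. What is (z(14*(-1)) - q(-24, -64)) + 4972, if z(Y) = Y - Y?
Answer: 876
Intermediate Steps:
q(O, g) = g**2
z(Y) = 0
(z(14*(-1)) - q(-24, -64)) + 4972 = (0 - 1*(-64)**2) + 4972 = (0 - 1*4096) + 4972 = (0 - 4096) + 4972 = -4096 + 4972 = 876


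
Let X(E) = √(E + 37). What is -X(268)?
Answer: -√305 ≈ -17.464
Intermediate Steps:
X(E) = √(37 + E)
-X(268) = -√(37 + 268) = -√305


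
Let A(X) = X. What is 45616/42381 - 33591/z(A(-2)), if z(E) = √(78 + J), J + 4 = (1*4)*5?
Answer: 45616/42381 - 33591*√94/94 ≈ -3463.6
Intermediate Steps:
J = 16 (J = -4 + (1*4)*5 = -4 + 4*5 = -4 + 20 = 16)
z(E) = √94 (z(E) = √(78 + 16) = √94)
45616/42381 - 33591/z(A(-2)) = 45616/42381 - 33591*√94/94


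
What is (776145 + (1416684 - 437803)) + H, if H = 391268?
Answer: 2146294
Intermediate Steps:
(776145 + (1416684 - 437803)) + H = (776145 + (1416684 - 437803)) + 391268 = (776145 + 978881) + 391268 = 1755026 + 391268 = 2146294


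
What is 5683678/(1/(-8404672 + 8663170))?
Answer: 1469219395644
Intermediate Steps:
5683678/(1/(-8404672 + 8663170)) = 5683678/(1/258498) = 5683678*258498 = 1469219395644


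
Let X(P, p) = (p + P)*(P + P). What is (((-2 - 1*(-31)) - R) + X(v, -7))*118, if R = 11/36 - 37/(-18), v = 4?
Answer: 5605/18 ≈ 311.39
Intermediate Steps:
X(P, p) = 2*P*(P + p) (X(P, p) = (P + p)*(2*P) = 2*P*(P + p))
R = 85/36 (R = 11*(1/36) - 37*(-1/18) = 11/36 + 37/18 = 85/36 ≈ 2.3611)
(((-2 - 1*(-31)) - R) + X(v, -7))*118 = (((-2 - 1*(-31)) - 1*85/36) + 2*4*(4 - 7))*118 = (((-2 + 31) - 85/36) + 2*4*(-3))*118 = ((29 - 85/36) - 24)*118 = (959/36 - 24)*118 = (95/36)*118 = 5605/18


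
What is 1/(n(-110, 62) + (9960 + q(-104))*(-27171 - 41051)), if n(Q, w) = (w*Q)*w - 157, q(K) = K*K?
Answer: -1/1417803269 ≈ -7.0532e-10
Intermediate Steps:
q(K) = K²
n(Q, w) = -157 + Q*w² (n(Q, w) = (Q*w)*w - 157 = Q*w² - 157 = -157 + Q*w²)
1/(n(-110, 62) + (9960 + q(-104))*(-27171 - 41051)) = 1/((-157 - 110*62²) + (9960 + (-104)²)*(-27171 - 41051)) = 1/((-157 - 110*3844) + (9960 + 10816)*(-68222)) = 1/((-157 - 422840) + 20776*(-68222)) = 1/(-422997 - 1417380272) = 1/(-1417803269) = -1/1417803269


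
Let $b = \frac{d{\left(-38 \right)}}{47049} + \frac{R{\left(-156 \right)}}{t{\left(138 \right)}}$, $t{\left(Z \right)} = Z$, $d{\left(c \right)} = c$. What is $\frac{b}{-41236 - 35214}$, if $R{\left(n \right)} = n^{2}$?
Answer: $- \frac{1734817}{752078265} \approx -0.0023067$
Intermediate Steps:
$b = \frac{190829870}{1082127}$ ($b = - \frac{38}{47049} + \frac{\left(-156\right)^{2}}{138} = \left(-38\right) \frac{1}{47049} + 24336 \cdot \frac{1}{138} = - \frac{38}{47049} + \frac{4056}{23} = \frac{190829870}{1082127} \approx 176.35$)
$\frac{b}{-41236 - 35214} = \frac{190829870}{1082127 \left(-41236 - 35214\right)} = \frac{190829870}{1082127 \left(-76450\right)} = \frac{190829870}{1082127} \left(- \frac{1}{76450}\right) = - \frac{1734817}{752078265}$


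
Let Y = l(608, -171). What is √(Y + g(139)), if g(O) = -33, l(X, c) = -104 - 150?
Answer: I*√287 ≈ 16.941*I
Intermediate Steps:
l(X, c) = -254
Y = -254
√(Y + g(139)) = √(-254 - 33) = √(-287) = I*√287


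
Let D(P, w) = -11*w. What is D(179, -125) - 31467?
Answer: -30092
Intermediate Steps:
D(179, -125) - 31467 = -11*(-125) - 31467 = 1375 - 31467 = -30092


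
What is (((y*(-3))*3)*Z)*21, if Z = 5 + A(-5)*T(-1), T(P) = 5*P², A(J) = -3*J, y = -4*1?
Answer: 60480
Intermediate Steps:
y = -4
Z = 80 (Z = 5 + (-3*(-5))*(5*(-1)²) = 5 + 15*(5*1) = 5 + 15*5 = 5 + 75 = 80)
(((y*(-3))*3)*Z)*21 = ((-4*(-3)*3)*80)*21 = ((12*3)*80)*21 = (36*80)*21 = 2880*21 = 60480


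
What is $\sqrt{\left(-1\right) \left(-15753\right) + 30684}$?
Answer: $\sqrt{46437} \approx 215.49$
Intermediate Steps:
$\sqrt{\left(-1\right) \left(-15753\right) + 30684} = \sqrt{15753 + 30684} = \sqrt{46437}$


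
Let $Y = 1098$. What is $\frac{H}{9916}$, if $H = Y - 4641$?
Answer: $- \frac{3543}{9916} \approx -0.3573$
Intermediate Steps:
$H = -3543$ ($H = 1098 - 4641 = -3543$)
$\frac{H}{9916} = - \frac{3543}{9916}$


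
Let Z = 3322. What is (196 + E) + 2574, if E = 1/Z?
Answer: 9201941/3322 ≈ 2770.0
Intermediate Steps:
E = 1/3322 ≈ 0.00030102
(196 + E) + 2574 = (196 + 1/3322) + 2574 = 651113/3322 + 2574 = 9201941/3322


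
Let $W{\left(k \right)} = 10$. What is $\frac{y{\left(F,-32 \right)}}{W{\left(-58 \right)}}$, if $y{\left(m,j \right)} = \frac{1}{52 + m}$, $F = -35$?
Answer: $\frac{1}{170} \approx 0.0058824$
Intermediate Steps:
$\frac{y{\left(F,-32 \right)}}{W{\left(-58 \right)}} = \frac{1}{\left(52 - 35\right) 10} = \frac{1}{17} \cdot \frac{1}{10} = \frac{1}{170}$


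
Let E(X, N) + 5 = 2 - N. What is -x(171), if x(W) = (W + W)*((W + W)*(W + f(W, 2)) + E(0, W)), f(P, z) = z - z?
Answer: -19941336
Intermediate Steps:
f(P, z) = 0
E(X, N) = -3 - N (E(X, N) = -5 + (2 - N) = -3 - N)
x(W) = 2*W*(-3 - W + 2*W²) (x(W) = (W + W)*((W + W)*(W + 0) + (-3 - W)) = (2*W)*((2*W)*W + (-3 - W)) = (2*W)*(2*W² + (-3 - W)) = (2*W)*(-3 - W + 2*W²) = 2*W*(-3 - W + 2*W²))
-x(171) = -2*171*(-3 - 1*171 + 2*171²) = -2*171*(-3 - 171 + 2*29241) = -2*171*(-3 - 171 + 58482) = -2*171*58308 = -1*19941336 = -19941336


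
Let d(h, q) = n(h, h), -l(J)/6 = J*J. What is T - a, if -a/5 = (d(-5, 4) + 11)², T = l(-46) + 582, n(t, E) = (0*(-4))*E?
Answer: -11509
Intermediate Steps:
n(t, E) = 0 (n(t, E) = 0*E = 0)
l(J) = -6*J² (l(J) = -6*J*J = -6*J²)
d(h, q) = 0
T = -12114 (T = -6*(-46)² + 582 = -6*2116 + 582 = -12696 + 582 = -12114)
a = -605 (a = -5*(0 + 11)² = -5*11² = -5*121 = -605)
T - a = -12114 - 1*(-605) = -12114 + 605 = -11509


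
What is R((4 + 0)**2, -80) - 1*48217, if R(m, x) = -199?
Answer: -48416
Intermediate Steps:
R((4 + 0)**2, -80) - 1*48217 = -199 - 1*48217 = -199 - 48217 = -48416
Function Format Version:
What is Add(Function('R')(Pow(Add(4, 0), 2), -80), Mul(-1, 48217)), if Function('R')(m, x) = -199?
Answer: -48416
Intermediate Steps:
Add(Function('R')(Pow(Add(4, 0), 2), -80), Mul(-1, 48217)) = Add(-199, Mul(-1, 48217)) = Add(-199, -48217) = -48416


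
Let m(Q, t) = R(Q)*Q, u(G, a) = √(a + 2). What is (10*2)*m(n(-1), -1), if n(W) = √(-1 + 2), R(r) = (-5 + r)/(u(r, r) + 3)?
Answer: -40 + 40*√3/3 ≈ -16.906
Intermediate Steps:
u(G, a) = √(2 + a)
R(r) = (-5 + r)/(3 + √(2 + r)) (R(r) = (-5 + r)/(√(2 + r) + 3) = (-5 + r)/(3 + √(2 + r)))
n(W) = 1 (n(W) = √1 = 1)
m(Q, t) = Q*(-5 + Q)/(3 + √(2 + Q)) (m(Q, t) = ((-5 + Q)/(3 + √(2 + Q)))*Q = Q*(-5 + Q)/(3 + √(2 + Q)))
(10*2)*m(n(-1), -1) = (10*2)*(1*(-5 + 1)/(3 + √(2 + 1))) = 20*(1*(-4)/(3 + √3)) = 20*(-4/(3 + √3)) = -80/(3 + √3)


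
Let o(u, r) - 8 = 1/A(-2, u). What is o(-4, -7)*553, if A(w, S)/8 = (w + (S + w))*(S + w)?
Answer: 1699369/384 ≈ 4425.4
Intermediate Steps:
A(w, S) = 8*(S + w)*(S + 2*w) (A(w, S) = 8*((w + (S + w))*(S + w)) = 8*((S + 2*w)*(S + w)) = 8*((S + w)*(S + 2*w)) = 8*(S + w)*(S + 2*w))
o(u, r) = 8 + 1/(64 - 48*u + 8*u**2) (o(u, r) = 8 + 1/(8*u**2 + 16*(-2)**2 + 24*u*(-2)) = 8 + 1/(8*u**2 + 16*4 - 48*u) = 8 + 1/(8*u**2 + 64 - 48*u) = 8 + 1/(64 - 48*u + 8*u**2))
o(-4, -7)*553 = ((513 - 384*(-4) + 64*(-4)**2)/(8*(8 + (-4)**2 - 6*(-4))))*553 = ((513 + 1536 + 64*16)/(8*(8 + 16 + 24)))*553 = ((1/8)*(513 + 1536 + 1024)/48)*553 = ((1/8)*(1/48)*3073)*553 = (3073/384)*553 = 1699369/384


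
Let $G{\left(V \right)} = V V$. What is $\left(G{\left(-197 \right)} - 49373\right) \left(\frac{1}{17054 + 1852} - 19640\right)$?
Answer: $\frac{1961279697598}{9453} \approx 2.0748 \cdot 10^{8}$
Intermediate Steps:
$G{\left(V \right)} = V^{2}$
$\left(G{\left(-197 \right)} - 49373\right) \left(\frac{1}{17054 + 1852} - 19640\right) = \left(\left(-197\right)^{2} - 49373\right) \left(\frac{1}{17054 + 1852} - 19640\right) = \left(38809 - 49373\right) \left(\frac{1}{18906} - 19640\right) = - 10564 \left(\frac{1}{18906} - 19640\right) = \left(-10564\right) \left(- \frac{371313839}{18906}\right) = \frac{1961279697598}{9453}$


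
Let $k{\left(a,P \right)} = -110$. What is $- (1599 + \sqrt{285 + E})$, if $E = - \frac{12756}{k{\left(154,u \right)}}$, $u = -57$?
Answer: $-1599 - \frac{\sqrt{1212915}}{55} \approx -1619.0$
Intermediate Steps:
$E = \frac{6378}{55}$ ($E = - \frac{12756}{-110} = \left(-12756\right) \left(- \frac{1}{110}\right) = \frac{6378}{55} \approx 115.96$)
$- (1599 + \sqrt{285 + E}) = - (1599 + \sqrt{285 + \frac{6378}{55}}) = - (1599 + \sqrt{\frac{22053}{55}}) = - (1599 + \frac{\sqrt{1212915}}{55}) = -1599 - \frac{\sqrt{1212915}}{55}$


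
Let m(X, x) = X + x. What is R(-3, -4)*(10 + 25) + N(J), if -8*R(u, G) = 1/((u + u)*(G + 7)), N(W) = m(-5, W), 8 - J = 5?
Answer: -253/144 ≈ -1.7569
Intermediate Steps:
J = 3 (J = 8 - 1*5 = 8 - 5 = 3)
N(W) = -5 + W
R(u, G) = -1/(16*u*(7 + G)) (R(u, G) = -1/((G + 7)*(u + u))/8 = -1/(2*u*(7 + G))/8 = -1/(16*u*(7 + G)))
R(-3, -4)*(10 + 25) + N(J) = (-1/16/(-3*(7 - 4)))*(10 + 25) + (-5 + 3) = -1/16*(-⅓)/3*35 - 2 = -1/16*(-⅓)*⅓*35 - 2 = (1/144)*35 - 2 = 35/144 - 2 = -253/144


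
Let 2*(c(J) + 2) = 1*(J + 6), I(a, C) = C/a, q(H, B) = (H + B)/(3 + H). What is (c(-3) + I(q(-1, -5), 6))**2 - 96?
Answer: -359/4 ≈ -89.750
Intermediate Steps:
q(H, B) = (B + H)/(3 + H)
c(J) = 1 + J/2 (c(J) = -2 + (1*(J + 6))/2 = -2 + (1*(6 + J))/2 = -2 + (6 + J)/2 = -2 + (3 + J/2) = 1 + J/2)
(c(-3) + I(q(-1, -5), 6))**2 - 96 = ((1 + (1/2)*(-3)) + 6/(((-5 - 1)/(3 - 1))))**2 - 96 = ((1 - 3/2) + 6/((-6/2)))**2 - 96 = (-1/2 + 6/(((1/2)*(-6))))**2 - 96 = (-1/2 + 6/(-3))**2 - 96 = (-1/2 + 6*(-1/3))**2 - 96 = (-1/2 - 2)**2 - 96 = (-5/2)**2 - 96 = 25/4 - 96 = -359/4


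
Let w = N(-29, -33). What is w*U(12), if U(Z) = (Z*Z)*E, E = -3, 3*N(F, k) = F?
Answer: 4176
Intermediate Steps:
N(F, k) = F/3
w = -29/3 (w = (⅓)*(-29) = -29/3 ≈ -9.6667)
U(Z) = -3*Z² (U(Z) = (Z*Z)*(-3) = Z²*(-3) = -3*Z²)
w*U(12) = -(-29)*12² = -(-29)*144 = -29/3*(-432) = 4176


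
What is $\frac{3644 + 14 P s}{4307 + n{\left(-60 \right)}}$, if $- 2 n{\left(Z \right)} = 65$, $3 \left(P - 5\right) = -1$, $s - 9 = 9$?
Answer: $\frac{9640}{8549} \approx 1.1276$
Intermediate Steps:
$s = 18$ ($s = 9 + 9 = 18$)
$P = \frac{14}{3}$ ($P = 5 + \frac{1}{3} \left(-1\right) = 5 - \frac{1}{3} = \frac{14}{3} \approx 4.6667$)
$n{\left(Z \right)} = - \frac{65}{2}$ ($n{\left(Z \right)} = \left(- \frac{1}{2}\right) 65 = - \frac{65}{2}$)
$\frac{3644 + 14 P s}{4307 + n{\left(-60 \right)}} = \frac{3644 + 14 \cdot \frac{14}{3} \cdot 18}{4307 - \frac{65}{2}} = \frac{3644 + \frac{196}{3} \cdot 18}{\frac{8549}{2}} = \left(3644 + 1176\right) \frac{2}{8549} = 4820 \cdot \frac{2}{8549} = \frac{9640}{8549}$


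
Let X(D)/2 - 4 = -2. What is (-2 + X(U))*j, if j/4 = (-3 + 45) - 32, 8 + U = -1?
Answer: 80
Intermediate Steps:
U = -9 (U = -8 - 1 = -9)
X(D) = 4 (X(D) = 8 + 2*(-2) = 8 - 4 = 4)
j = 40 (j = 4*((-3 + 45) - 32) = 4*(42 - 32) = 4*10 = 40)
(-2 + X(U))*j = (-2 + 4)*40 = 2*40 = 80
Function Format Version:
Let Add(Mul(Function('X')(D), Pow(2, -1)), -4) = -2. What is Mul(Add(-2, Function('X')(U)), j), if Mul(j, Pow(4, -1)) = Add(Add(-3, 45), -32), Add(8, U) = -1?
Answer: 80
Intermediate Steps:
U = -9 (U = Add(-8, -1) = -9)
Function('X')(D) = 4 (Function('X')(D) = Add(8, Mul(2, -2)) = Add(8, -4) = 4)
j = 40 (j = Mul(4, Add(Add(-3, 45), -32)) = Mul(4, Add(42, -32)) = Mul(4, 10) = 40)
Mul(Add(-2, Function('X')(U)), j) = Mul(Add(-2, 4), 40) = Mul(2, 40) = 80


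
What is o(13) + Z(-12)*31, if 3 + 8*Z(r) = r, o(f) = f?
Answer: -361/8 ≈ -45.125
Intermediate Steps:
Z(r) = -3/8 + r/8
o(13) + Z(-12)*31 = 13 + (-3/8 + (⅛)*(-12))*31 = 13 + (-3/8 - 3/2)*31 = 13 - 15/8*31 = 13 - 465/8 = -361/8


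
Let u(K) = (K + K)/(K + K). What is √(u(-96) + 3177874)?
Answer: 5*√127115 ≈ 1782.7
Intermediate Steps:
u(K) = 1 (u(K) = (2*K)/((2*K)) = (2*K)*(1/(2*K)) = 1)
√(u(-96) + 3177874) = √(1 + 3177874) = √3177875 = 5*√127115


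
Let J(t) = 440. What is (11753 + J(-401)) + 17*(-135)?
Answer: 9898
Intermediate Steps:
(11753 + J(-401)) + 17*(-135) = (11753 + 440) + 17*(-135) = 12193 - 2295 = 9898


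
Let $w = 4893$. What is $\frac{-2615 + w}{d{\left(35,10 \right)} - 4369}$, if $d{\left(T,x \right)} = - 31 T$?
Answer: $- \frac{1139}{2727} \approx -0.41768$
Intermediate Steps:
$\frac{-2615 + w}{d{\left(35,10 \right)} - 4369} = \frac{-2615 + 4893}{\left(-31\right) 35 - 4369} = \frac{2278}{-1085 - 4369} = \frac{2278}{-5454} = 2278 \left(- \frac{1}{5454}\right) = - \frac{1139}{2727}$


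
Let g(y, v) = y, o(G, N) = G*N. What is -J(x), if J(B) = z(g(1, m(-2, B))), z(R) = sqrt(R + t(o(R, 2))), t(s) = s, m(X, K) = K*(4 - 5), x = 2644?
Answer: -sqrt(3) ≈ -1.7320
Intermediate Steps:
m(X, K) = -K (m(X, K) = K*(-1) = -K)
z(R) = sqrt(3)*sqrt(R) (z(R) = sqrt(R + R*2) = sqrt(R + 2*R) = sqrt(3*R) = sqrt(3)*sqrt(R))
J(B) = sqrt(3) (J(B) = sqrt(3)*sqrt(1) = sqrt(3)*1 = sqrt(3))
-J(x) = -sqrt(3)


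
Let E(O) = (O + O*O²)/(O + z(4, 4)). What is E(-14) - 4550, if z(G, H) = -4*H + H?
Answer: -57771/13 ≈ -4443.9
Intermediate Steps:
z(G, H) = -3*H
E(O) = (O + O³)/(-12 + O) (E(O) = (O + O*O²)/(O - 3*4) = (O + O³)/(O - 12) = (O + O³)/(-12 + O))
E(-14) - 4550 = (-14 + (-14)³)/(-12 - 14) - 4550 = (-14 - 2744)/(-26) - 4550 = -1/26*(-2758) - 4550 = 1379/13 - 4550 = -57771/13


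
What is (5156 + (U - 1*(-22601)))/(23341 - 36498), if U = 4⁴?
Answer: -28013/13157 ≈ -2.1291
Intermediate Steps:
U = 256
(5156 + (U - 1*(-22601)))/(23341 - 36498) = (5156 + (256 - 1*(-22601)))/(23341 - 36498) = (5156 + (256 + 22601))/(-13157) = (5156 + 22857)*(-1/13157) = 28013*(-1/13157) = -28013/13157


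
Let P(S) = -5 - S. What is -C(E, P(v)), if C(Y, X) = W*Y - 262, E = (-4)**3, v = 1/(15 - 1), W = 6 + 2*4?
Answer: 1158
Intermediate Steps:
W = 14 (W = 6 + 8 = 14)
v = 1/14 ≈ 0.071429
E = -64
C(Y, X) = -262 + 14*Y (C(Y, X) = 14*Y - 262 = -262 + 14*Y)
-C(E, P(v)) = -(-262 + 14*(-64)) = -(-262 - 896) = -1*(-1158) = 1158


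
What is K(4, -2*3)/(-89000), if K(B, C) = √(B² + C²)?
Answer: -√13/44500 ≈ -8.1024e-5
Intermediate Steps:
K(4, -2*3)/(-89000) = √(4² + (-2*3)²)/(-89000) = √(16 + (-6)²)*(-1/89000) = √(16 + 36)*(-1/89000) = √52*(-1/89000) = (2*√13)*(-1/89000) = -√13/44500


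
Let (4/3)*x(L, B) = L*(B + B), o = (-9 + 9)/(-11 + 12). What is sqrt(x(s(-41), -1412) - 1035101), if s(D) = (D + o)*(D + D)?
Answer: I*sqrt(8155817) ≈ 2855.8*I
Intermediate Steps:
o = 0 (o = 0/1 = 0*1 = 0)
s(D) = 2*D**2 (s(D) = (D + 0)*(D + D) = D*(2*D) = 2*D**2)
x(L, B) = 3*B*L/2 (x(L, B) = 3*(L*(B + B))/4 = 3*(L*(2*B))/4 = 3*(2*B*L)/4 = 3*B*L/2)
sqrt(x(s(-41), -1412) - 1035101) = sqrt((3/2)*(-1412)*(2*(-41)**2) - 1035101) = sqrt((3/2)*(-1412)*(2*1681) - 1035101) = sqrt((3/2)*(-1412)*3362 - 1035101) = sqrt(-7120716 - 1035101) = sqrt(-8155817) = I*sqrt(8155817)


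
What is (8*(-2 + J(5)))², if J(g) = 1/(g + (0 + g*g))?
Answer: 55696/225 ≈ 247.54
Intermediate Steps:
J(g) = 1/(g + g²) (J(g) = 1/(g + (0 + g²)) = 1/(g + g²))
(8*(-2 + J(5)))² = (8*(-2 + 1/(5*(1 + 5))))² = (8*(-2 + (⅕)/6))² = (8*(-2 + (⅕)*(⅙)))² = (8*(-2 + 1/30))² = (8*(-59/30))² = (-236/15)² = 55696/225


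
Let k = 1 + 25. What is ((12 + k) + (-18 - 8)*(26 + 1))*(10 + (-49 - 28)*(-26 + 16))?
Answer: -517920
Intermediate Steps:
k = 26
((12 + k) + (-18 - 8)*(26 + 1))*(10 + (-49 - 28)*(-26 + 16)) = ((12 + 26) + (-18 - 8)*(26 + 1))*(10 + (-49 - 28)*(-26 + 16)) = (38 - 26*27)*(10 - 77*(-10)) = (38 - 702)*(10 + 770) = -664*780 = -517920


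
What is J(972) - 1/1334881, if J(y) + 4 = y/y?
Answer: -4004644/1334881 ≈ -3.0000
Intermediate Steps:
J(y) = -3 (J(y) = -4 + y/y = -4 + 1 = -3)
J(972) - 1/1334881 = -3 - 1/1334881 = -4004644/1334881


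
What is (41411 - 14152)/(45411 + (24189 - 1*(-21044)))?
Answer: 27259/90644 ≈ 0.30073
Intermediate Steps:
(41411 - 14152)/(45411 + (24189 - 1*(-21044))) = 27259/(45411 + (24189 + 21044)) = 27259/(45411 + 45233) = 27259/90644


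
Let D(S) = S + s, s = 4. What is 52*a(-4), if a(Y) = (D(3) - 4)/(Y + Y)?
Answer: -39/2 ≈ -19.500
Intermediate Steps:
D(S) = 4 + S (D(S) = S + 4 = 4 + S)
a(Y) = 3/(2*Y) (a(Y) = ((4 + 3) - 4)/(Y + Y) = (7 - 4)/((2*Y)) = 3*(1/(2*Y)) = 3/(2*Y))
52*a(-4) = 52*((3/2)/(-4)) = 52*((3/2)*(-¼)) = 52*(-3/8) = -39/2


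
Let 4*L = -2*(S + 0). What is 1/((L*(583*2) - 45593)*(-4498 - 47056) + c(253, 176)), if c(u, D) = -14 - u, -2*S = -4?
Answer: 1/2410613219 ≈ 4.1483e-10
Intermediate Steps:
S = 2 (S = -1/2*(-4) = 2)
L = -1 (L = (-2*(2 + 0))/4 = (-2*2)/4 = (1/4)*(-4) = -1)
1/((L*(583*2) - 45593)*(-4498 - 47056) + c(253, 176)) = 1/((-583*2 - 45593)*(-4498 - 47056) + (-14 - 1*253)) = 1/((-1*1166 - 45593)*(-51554) + (-14 - 253)) = 1/((-1166 - 45593)*(-51554) - 267) = 1/(-46759*(-51554) - 267) = 1/(2410613486 - 267) = 1/2410613219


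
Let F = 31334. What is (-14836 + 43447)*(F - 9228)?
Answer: 632474766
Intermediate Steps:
(-14836 + 43447)*(F - 9228) = (-14836 + 43447)*(31334 - 9228) = 28611*22106 = 632474766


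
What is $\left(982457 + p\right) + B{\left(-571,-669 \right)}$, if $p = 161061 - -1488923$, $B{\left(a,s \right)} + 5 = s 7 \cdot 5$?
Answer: $2609021$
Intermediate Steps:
$B{\left(a,s \right)} = -5 + 35 s$ ($B{\left(a,s \right)} = -5 + s 7 \cdot 5 = -5 + 7 s 5 = -5 + 35 s$)
$p = 1649984$ ($p = 161061 + 1488923 = 1649984$)
$\left(982457 + p\right) + B{\left(-571,-669 \right)} = \left(982457 + 1649984\right) + \left(-5 + 35 \left(-669\right)\right) = 2632441 - 23420 = 2609021$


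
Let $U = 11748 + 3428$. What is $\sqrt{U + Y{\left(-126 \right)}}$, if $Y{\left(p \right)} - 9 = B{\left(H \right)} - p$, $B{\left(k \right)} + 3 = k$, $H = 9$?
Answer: $17 \sqrt{53} \approx 123.76$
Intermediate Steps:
$B{\left(k \right)} = -3 + k$
$Y{\left(p \right)} = 15 - p$ ($Y{\left(p \right)} = 9 - \left(-6 + p\right) = 15 - p$)
$U = 15176$
$\sqrt{U + Y{\left(-126 \right)}} = \sqrt{15176 + \left(15 - -126\right)} = \sqrt{15176 + \left(15 + 126\right)} = \sqrt{15176 + 141} = \sqrt{15317} = 17 \sqrt{53}$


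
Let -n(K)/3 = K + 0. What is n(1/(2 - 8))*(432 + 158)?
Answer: 295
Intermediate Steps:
n(K) = -3*K (n(K) = -3*(K + 0) = -3*K)
n(1/(2 - 8))*(432 + 158) = (-3/(2 - 8))*(432 + 158) = -3/(-6)*590 = -3*(-⅙)*590 = (½)*590 = 295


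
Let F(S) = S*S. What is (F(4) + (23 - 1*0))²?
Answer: 1521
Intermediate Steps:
F(S) = S²
(F(4) + (23 - 1*0))² = (4² + (23 - 1*0))² = (16 + (23 + 0))² = (16 + 23)² = 39² = 1521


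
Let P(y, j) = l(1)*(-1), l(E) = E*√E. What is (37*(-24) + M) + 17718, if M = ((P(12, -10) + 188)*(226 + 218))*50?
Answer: 4168230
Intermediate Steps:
l(E) = E^(3/2)
P(y, j) = -1 (P(y, j) = 1^(3/2)*(-1) = 1*(-1) = -1)
M = 4151400 (M = ((-1 + 188)*(226 + 218))*50 = (187*444)*50 = 83028*50 = 4151400)
(37*(-24) + M) + 17718 = (37*(-24) + 4151400) + 17718 = (-888 + 4151400) + 17718 = 4150512 + 17718 = 4168230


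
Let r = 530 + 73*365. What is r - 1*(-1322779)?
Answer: 1349954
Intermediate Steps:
r = 27175 (r = 530 + 26645 = 27175)
r - 1*(-1322779) = 27175 - 1*(-1322779) = 27175 + 1322779 = 1349954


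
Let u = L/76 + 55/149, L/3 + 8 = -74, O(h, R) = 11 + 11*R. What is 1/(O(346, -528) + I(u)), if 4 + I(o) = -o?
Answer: -5662/32829025 ≈ -0.00017247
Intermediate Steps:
L = -246 (L = -24 + 3*(-74) = -24 - 222 = -246)
u = -16237/5662 (u = -246/76 + 55/149 = -246*1/76 + 55*(1/149) = -123/38 + 55/149 = -16237/5662 ≈ -2.8677)
I(o) = -4 - o
1/(O(346, -528) + I(u)) = 1/((11 + 11*(-528)) + (-4 - 1*(-16237/5662))) = 1/((11 - 5808) + (-4 + 16237/5662)) = 1/(-5797 - 6411/5662) = 1/(-32829025/5662) = -5662/32829025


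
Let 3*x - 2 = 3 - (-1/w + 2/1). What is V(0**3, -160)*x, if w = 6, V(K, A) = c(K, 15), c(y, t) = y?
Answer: 0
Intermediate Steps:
V(K, A) = K
x = 19/18 (x = 2/3 + (3 - (-1/6 + 2/1))/3 = 2/3 + (3 - (-1*1/6 + 2*1))/3 = 2/3 + (3 - (-1/6 + 2))/3 = 2/3 + (3 - 1*11/6)/3 = 2/3 + (3 - 11/6)/3 = 2/3 + (1/3)*(7/6) = 2/3 + 7/18 = 19/18 ≈ 1.0556)
V(0**3, -160)*x = 0**3*(19/18) = 0*(19/18) = 0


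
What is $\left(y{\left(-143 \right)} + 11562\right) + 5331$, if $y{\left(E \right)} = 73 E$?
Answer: $6454$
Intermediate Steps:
$\left(y{\left(-143 \right)} + 11562\right) + 5331 = \left(73 \left(-143\right) + 11562\right) + 5331 = \left(-10439 + 11562\right) + 5331 = 1123 + 5331 = 6454$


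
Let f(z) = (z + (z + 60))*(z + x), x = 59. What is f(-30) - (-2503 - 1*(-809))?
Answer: 1694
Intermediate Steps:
f(z) = (59 + z)*(60 + 2*z) (f(z) = (z + (z + 60))*(z + 59) = (z + (60 + z))*(59 + z) = (60 + 2*z)*(59 + z) = (59 + z)*(60 + 2*z))
f(-30) - (-2503 - 1*(-809)) = (3540 + 2*(-30)**2 + 178*(-30)) - (-2503 - 1*(-809)) = (3540 + 2*900 - 5340) - (-2503 + 809) = (3540 + 1800 - 5340) - 1*(-1694) = 0 + 1694 = 1694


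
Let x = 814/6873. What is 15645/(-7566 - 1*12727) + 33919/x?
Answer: 675828387723/2359786 ≈ 2.8639e+5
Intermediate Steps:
x = 814/6873 (x = 814*(1/6873) = 814/6873 ≈ 0.11843)
15645/(-7566 - 1*12727) + 33919/x = 15645/(-7566 - 1*12727) + 33919/(814/6873) = 15645/(-7566 - 12727) + 33919*(6873/814) = 15645/(-20293) + 233125287/814 = 15645*(-1/20293) + 233125287/814 = -2235/2899 + 233125287/814 = 675828387723/2359786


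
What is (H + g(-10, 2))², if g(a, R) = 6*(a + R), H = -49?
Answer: 9409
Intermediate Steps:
g(a, R) = 6*R + 6*a (g(a, R) = 6*(R + a) = 6*R + 6*a)
(H + g(-10, 2))² = (-49 + (6*2 + 6*(-10)))² = (-49 + (12 - 60))² = (-49 - 48)² = (-97)² = 9409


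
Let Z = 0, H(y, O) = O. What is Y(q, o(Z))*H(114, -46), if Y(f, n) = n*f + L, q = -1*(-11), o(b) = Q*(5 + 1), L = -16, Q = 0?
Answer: 736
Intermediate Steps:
o(b) = 0 (o(b) = 0*(5 + 1) = 0*6 = 0)
q = 11
Y(f, n) = -16 + f*n (Y(f, n) = n*f - 16 = f*n - 16 = -16 + f*n)
Y(q, o(Z))*H(114, -46) = (-16 + 11*0)*(-46) = (-16 + 0)*(-46) = -16*(-46) = 736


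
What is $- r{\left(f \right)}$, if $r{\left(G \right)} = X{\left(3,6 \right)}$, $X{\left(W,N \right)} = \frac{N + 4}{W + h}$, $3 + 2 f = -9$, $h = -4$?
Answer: $10$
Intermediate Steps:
$f = -6$ ($f = - \frac{3}{2} + \frac{1}{2} \left(-9\right) = - \frac{3}{2} - \frac{9}{2} = -6$)
$X{\left(W,N \right)} = \frac{4 + N}{-4 + W}$ ($X{\left(W,N \right)} = \frac{N + 4}{W - 4} = \frac{4 + N}{-4 + W}$)
$r{\left(G \right)} = -10$ ($r{\left(G \right)} = \frac{4 + 6}{-4 + 3} = \frac{1}{-1} \cdot 10 = \left(-1\right) 10 = -10$)
$- r{\left(f \right)} = \left(-1\right) \left(-10\right) = 10$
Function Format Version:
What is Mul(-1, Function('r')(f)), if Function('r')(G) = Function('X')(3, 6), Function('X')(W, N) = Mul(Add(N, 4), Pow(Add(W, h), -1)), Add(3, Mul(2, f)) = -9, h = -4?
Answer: 10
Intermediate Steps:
f = -6 (f = Add(Rational(-3, 2), Mul(Rational(1, 2), -9)) = Add(Rational(-3, 2), Rational(-9, 2)) = -6)
Function('X')(W, N) = Mul(Pow(Add(-4, W), -1), Add(4, N)) (Function('X')(W, N) = Mul(Add(N, 4), Pow(Add(W, -4), -1)) = Mul(Add(4, N), Pow(Add(-4, W), -1)) = Mul(Pow(Add(-4, W), -1), Add(4, N)))
Function('r')(G) = -10 (Function('r')(G) = Mul(Pow(Add(-4, 3), -1), Add(4, 6)) = Mul(Pow(-1, -1), 10) = Mul(-1, 10) = -10)
Mul(-1, Function('r')(f)) = Mul(-1, -10) = 10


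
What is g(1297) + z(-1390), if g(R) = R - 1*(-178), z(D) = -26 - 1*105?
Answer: 1344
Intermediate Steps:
z(D) = -131 (z(D) = -26 - 105 = -131)
g(R) = 178 + R (g(R) = R + 178 = 178 + R)
g(1297) + z(-1390) = (178 + 1297) - 131 = 1475 - 131 = 1344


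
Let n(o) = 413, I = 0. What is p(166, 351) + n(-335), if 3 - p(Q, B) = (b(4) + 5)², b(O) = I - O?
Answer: 415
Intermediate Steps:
b(O) = -O (b(O) = 0 - O = -O)
p(Q, B) = 2 (p(Q, B) = 3 - (-1*4 + 5)² = 3 - (-4 + 5)² = 3 - 1*1² = 3 - 1*1 = 3 - 1 = 2)
p(166, 351) + n(-335) = 2 + 413 = 415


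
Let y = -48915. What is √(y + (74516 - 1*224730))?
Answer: I*√199129 ≈ 446.24*I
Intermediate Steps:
√(y + (74516 - 1*224730)) = √(-48915 + (74516 - 1*224730)) = √(-48915 + (74516 - 224730)) = √(-48915 - 150214) = √(-199129) = I*√199129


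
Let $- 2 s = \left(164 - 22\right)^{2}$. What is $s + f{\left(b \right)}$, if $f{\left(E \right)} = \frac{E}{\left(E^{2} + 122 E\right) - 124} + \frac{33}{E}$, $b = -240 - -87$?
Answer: $- \frac{2375065270}{235569} \approx -10082.0$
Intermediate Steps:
$s = -10082$ ($s = - \frac{\left(164 - 22\right)^{2}}{2} = - \frac{142^{2}}{2} = \left(- \frac{1}{2}\right) 20164 = -10082$)
$b = -153$ ($b = -240 + 87 = -153$)
$f{\left(E \right)} = \frac{33}{E} + \frac{E}{-124 + E^{2} + 122 E}$ ($f{\left(E \right)} = \frac{E}{-124 + E^{2} + 122 E} + \frac{33}{E} = \frac{33}{E} + \frac{E}{-124 + E^{2} + 122 E}$)
$s + f{\left(b \right)} = -10082 + \frac{2 \left(-2046 + 17 \left(-153\right)^{2} + 2013 \left(-153\right)\right)}{\left(-153\right) \left(-124 + \left(-153\right)^{2} + 122 \left(-153\right)\right)} = -10082 + 2 \left(- \frac{1}{153}\right) \frac{1}{-124 + 23409 - 18666} \left(-2046 + 17 \cdot 23409 - 307989\right) = -10082 + 2 \left(- \frac{1}{153}\right) \frac{1}{4619} \left(-2046 + 397953 - 307989\right) = -10082 + 2 \left(- \frac{1}{153}\right) \frac{1}{4619} \cdot 87918 = -10082 - \frac{58612}{235569} = - \frac{2375065270}{235569}$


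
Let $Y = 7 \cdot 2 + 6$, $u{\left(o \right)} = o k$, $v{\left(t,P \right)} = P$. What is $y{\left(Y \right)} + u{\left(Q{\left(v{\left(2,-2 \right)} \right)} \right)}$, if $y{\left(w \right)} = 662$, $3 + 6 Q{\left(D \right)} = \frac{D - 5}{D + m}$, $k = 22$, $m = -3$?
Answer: $\frac{9842}{15} \approx 656.13$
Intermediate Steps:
$Q{\left(D \right)} = - \frac{1}{2} + \frac{-5 + D}{6 \left(-3 + D\right)}$ ($Q{\left(D \right)} = - \frac{1}{2} + \frac{\left(D - 5\right) \frac{1}{D - 3}}{6} = - \frac{1}{2} + \frac{\left(-5 + D\right) \frac{1}{-3 + D}}{6} = - \frac{1}{2} + \frac{\frac{1}{-3 + D} \left(-5 + D\right)}{6} = - \frac{1}{2} + \frac{-5 + D}{6 \left(-3 + D\right)}$)
$u{\left(o \right)} = 22 o$ ($u{\left(o \right)} = o 22 = 22 o$)
$Y = 20$ ($Y = 14 + 6 = 20$)
$y{\left(Y \right)} + u{\left(Q{\left(v{\left(2,-2 \right)} \right)} \right)} = 662 + 22 \frac{2 - -2}{3 \left(-3 - 2\right)} = 662 + 22 \frac{2 + 2}{3 \left(-5\right)} = 662 + 22 \cdot \frac{1}{3} \left(- \frac{1}{5}\right) 4 = 662 + 22 \left(- \frac{4}{15}\right) = 662 - \frac{88}{15} = \frac{9842}{15}$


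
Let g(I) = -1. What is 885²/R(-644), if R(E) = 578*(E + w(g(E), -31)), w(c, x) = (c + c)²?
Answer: -156645/73984 ≈ -2.1173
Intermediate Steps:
w(c, x) = 4*c² (w(c, x) = (2*c)² = 4*c²)
R(E) = 2312 + 578*E (R(E) = 578*(E + 4*(-1)²) = 578*(E + 4*1) = 578*(E + 4) = 578*(4 + E) = 2312 + 578*E)
885²/R(-644) = 885²/(2312 + 578*(-644)) = 783225/(2312 - 372232) = 783225/(-369920) = 783225*(-1/369920) = -156645/73984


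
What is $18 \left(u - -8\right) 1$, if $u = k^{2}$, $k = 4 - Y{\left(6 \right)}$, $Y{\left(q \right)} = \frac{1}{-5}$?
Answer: $\frac{11538}{25} \approx 461.52$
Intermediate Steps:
$Y{\left(q \right)} = - \frac{1}{5}$
$k = \frac{21}{5}$ ($k = 4 - - \frac{1}{5} = 4 + \frac{1}{5} = \frac{21}{5} \approx 4.2$)
$u = \frac{441}{25}$ ($u = \left(\frac{21}{5}\right)^{2} = \frac{441}{25} \approx 17.64$)
$18 \left(u - -8\right) 1 = 18 \left(\frac{441}{25} - -8\right) 1 = 18 \left(\frac{441}{25} + 8\right) 1 = 18 \cdot \frac{641}{25} \cdot 1 = \frac{11538}{25} \cdot 1 = \frac{11538}{25}$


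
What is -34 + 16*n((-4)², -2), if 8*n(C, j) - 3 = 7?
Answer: -14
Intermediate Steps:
n(C, j) = 5/4 (n(C, j) = 3/8 + (⅛)*7 = 3/8 + 7/8 = 5/4)
-34 + 16*n((-4)², -2) = -34 + 16*(5/4) = -34 + 20 = -14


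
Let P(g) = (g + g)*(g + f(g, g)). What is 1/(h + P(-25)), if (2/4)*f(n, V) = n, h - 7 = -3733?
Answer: 1/24 ≈ 0.041667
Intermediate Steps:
h = -3726 (h = 7 - 3733 = -3726)
f(n, V) = 2*n
P(g) = 6*g**2 (P(g) = (g + g)*(g + 2*g) = (2*g)*(3*g) = 6*g**2)
1/(h + P(-25)) = 1/(-3726 + 6*(-25)**2) = 1/(-3726 + 6*625) = 1/(-3726 + 3750) = 1/24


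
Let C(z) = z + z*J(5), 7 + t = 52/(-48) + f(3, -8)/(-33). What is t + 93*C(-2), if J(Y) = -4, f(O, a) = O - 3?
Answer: 6599/12 ≈ 549.92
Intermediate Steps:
f(O, a) = -3 + O
t = -97/12 (t = -7 + (52/(-48) + (-3 + 3)/(-33)) = -7 + (52*(-1/48) + 0*(-1/33)) = -7 + (-13/12 + 0) = -7 - 13/12 = -97/12 ≈ -8.0833)
C(z) = -3*z (C(z) = z + z*(-4) = z - 4*z = -3*z)
t + 93*C(-2) = -97/12 + 93*(-3*(-2)) = -97/12 + 93*6 = -97/12 + 558 = 6599/12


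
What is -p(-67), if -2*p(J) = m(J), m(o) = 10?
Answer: 5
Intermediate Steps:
p(J) = -5 (p(J) = -½*10 = -5)
-p(-67) = -1*(-5) = 5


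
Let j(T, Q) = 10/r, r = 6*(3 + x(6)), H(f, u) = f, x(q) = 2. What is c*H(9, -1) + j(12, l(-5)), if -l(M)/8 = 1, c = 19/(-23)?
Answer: -490/69 ≈ -7.1014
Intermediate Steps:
c = -19/23 (c = 19*(-1/23) = -19/23 ≈ -0.82609)
l(M) = -8 (l(M) = -8*1 = -8)
r = 30 (r = 6*(3 + 2) = 6*5 = 30)
j(T, Q) = ⅓ (j(T, Q) = 10/30 = 10*(1/30) = ⅓)
c*H(9, -1) + j(12, l(-5)) = -19/23*9 + ⅓ = -171/23 + ⅓ = -490/69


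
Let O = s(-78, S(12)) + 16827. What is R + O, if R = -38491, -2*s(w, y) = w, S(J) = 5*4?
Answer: -21625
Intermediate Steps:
S(J) = 20
s(w, y) = -w/2
O = 16866 (O = -½*(-78) + 16827 = 39 + 16827 = 16866)
R + O = -38491 + 16866 = -21625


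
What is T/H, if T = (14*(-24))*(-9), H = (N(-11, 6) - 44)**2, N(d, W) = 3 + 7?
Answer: 756/289 ≈ 2.6159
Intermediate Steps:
N(d, W) = 10
H = 1156 (H = (10 - 44)**2 = (-34)**2 = 1156)
T = 3024 (T = -336*(-9) = 3024)
T/H = 3024/1156 = 3024*(1/1156) = 756/289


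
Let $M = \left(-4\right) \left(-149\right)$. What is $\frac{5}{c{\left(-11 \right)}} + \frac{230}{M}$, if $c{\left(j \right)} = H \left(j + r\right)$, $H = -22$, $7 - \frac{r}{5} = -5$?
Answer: $\frac{30620}{80311} \approx 0.38127$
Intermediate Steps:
$r = 60$ ($r = 35 - -25 = 35 + 25 = 60$)
$M = 596$
$c{\left(j \right)} = -1320 - 22 j$ ($c{\left(j \right)} = - 22 \left(j + 60\right) = - 22 \left(60 + j\right) = -1320 - 22 j$)
$\frac{5}{c{\left(-11 \right)}} + \frac{230}{M} = \frac{5}{-1320 - -242} + \frac{230}{596} = \frac{5}{-1320 + 242} + 230 \cdot \frac{1}{596} = \frac{5}{-1078} + \frac{115}{298} = 5 \left(- \frac{1}{1078}\right) + \frac{115}{298} = - \frac{5}{1078} + \frac{115}{298} = \frac{30620}{80311}$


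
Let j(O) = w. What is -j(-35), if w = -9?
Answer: 9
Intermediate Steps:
j(O) = -9
-j(-35) = -1*(-9) = 9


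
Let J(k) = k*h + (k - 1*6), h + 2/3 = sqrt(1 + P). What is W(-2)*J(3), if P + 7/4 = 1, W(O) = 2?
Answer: -7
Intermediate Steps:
P = -3/4 (P = -7/4 + 1 = -3/4 ≈ -0.75000)
h = -1/6 (h = -2/3 + sqrt(1 - 3/4) = -2/3 + sqrt(1/4) = -2/3 + 1/2 = -1/6 ≈ -0.16667)
J(k) = -6 + 5*k/6 (J(k) = k*(-1/6) + (k - 1*6) = -k/6 + (k - 6) = -k/6 + (-6 + k) = -6 + 5*k/6)
W(-2)*J(3) = 2*(-6 + (5/6)*3) = 2*(-6 + 5/2) = 2*(-7/2) = -7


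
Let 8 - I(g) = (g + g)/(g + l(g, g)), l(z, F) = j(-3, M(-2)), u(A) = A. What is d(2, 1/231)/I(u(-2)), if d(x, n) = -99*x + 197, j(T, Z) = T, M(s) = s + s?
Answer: -5/36 ≈ -0.13889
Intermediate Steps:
M(s) = 2*s
l(z, F) = -3
I(g) = 8 - 2*g/(-3 + g) (I(g) = 8 - (g + g)/(g - 3) = 8 - 2*g/(-3 + g))
d(x, n) = 197 - 99*x
d(2, 1/231)/I(u(-2)) = (197 - 99*2)/((6*(-4 - 2)/(-3 - 2))) = (197 - 198)/((6*(-6)/(-5))) = -1/(6*(-⅕)*(-6)) = -1/36/5 = -1*5/36 = -5/36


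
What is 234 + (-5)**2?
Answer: 259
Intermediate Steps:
234 + (-5)**2 = 234 + 25 = 259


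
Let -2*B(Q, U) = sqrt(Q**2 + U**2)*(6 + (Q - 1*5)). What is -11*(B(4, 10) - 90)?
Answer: 990 + 55*sqrt(29) ≈ 1286.2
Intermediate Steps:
B(Q, U) = -sqrt(Q**2 + U**2)*(1 + Q)/2 (B(Q, U) = -sqrt(Q**2 + U**2)*(6 + (Q - 1*5))/2 = -sqrt(Q**2 + U**2)*(6 + (Q - 5))/2 = -sqrt(Q**2 + U**2)*(6 + (-5 + Q))/2 = -sqrt(Q**2 + U**2)*(1 + Q)/2)
-11*(B(4, 10) - 90) = -11*(sqrt(4**2 + 10**2)*(-1 - 1*4)/2 - 90) = -11*(sqrt(16 + 100)*(-1 - 4)/2 - 90) = -11*((1/2)*sqrt(116)*(-5) - 90) = -11*((1/2)*(2*sqrt(29))*(-5) - 90) = -11*(-5*sqrt(29) - 90) = -11*(-90 - 5*sqrt(29)) = 990 + 55*sqrt(29)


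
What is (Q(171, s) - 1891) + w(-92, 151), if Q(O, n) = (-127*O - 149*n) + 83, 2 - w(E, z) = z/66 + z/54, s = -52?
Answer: -4686685/297 ≈ -15780.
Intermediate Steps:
w(E, z) = 2 - 10*z/297 (w(E, z) = 2 - (z/66 + z/54) = 2 - 10*z/297)
Q(O, n) = 83 - 149*n - 127*O (Q(O, n) = (-149*n - 127*O) + 83 = 83 - 149*n - 127*O)
(Q(171, s) - 1891) + w(-92, 151) = ((83 - 149*(-52) - 127*171) - 1891) + (2 - 10/297*151) = ((83 + 7748 - 21717) - 1891) + (2 - 1510/297) = (-13886 - 1891) - 916/297 = -15777 - 916/297 = -4686685/297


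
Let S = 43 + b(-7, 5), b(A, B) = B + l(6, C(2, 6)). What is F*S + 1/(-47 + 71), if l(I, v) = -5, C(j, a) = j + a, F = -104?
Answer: -107327/24 ≈ -4472.0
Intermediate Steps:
C(j, a) = a + j
b(A, B) = -5 + B (b(A, B) = B - 5 = -5 + B)
S = 43 (S = 43 + (-5 + 5) = 43 + 0 = 43)
F*S + 1/(-47 + 71) = -104*43 + 1/(-47 + 71) = -4472 + 1/24 = -107327/24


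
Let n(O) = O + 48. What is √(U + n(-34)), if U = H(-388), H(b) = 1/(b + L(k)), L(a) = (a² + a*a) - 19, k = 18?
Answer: 15*√3615/241 ≈ 3.7422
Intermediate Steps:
L(a) = -19 + 2*a² (L(a) = (a² + a²) - 19 = 2*a² - 19 = -19 + 2*a²)
H(b) = 1/(629 + b) (H(b) = 1/(b + (-19 + 2*18²)) = 1/(b + (-19 + 2*324)) = 1/(b + (-19 + 648)) = 1/(b + 629) = 1/(629 + b))
n(O) = 48 + O
U = 1/241 (U = 1/(629 - 388) = 1/241 ≈ 0.0041494)
√(U + n(-34)) = √(1/241 + (48 - 34)) = √(1/241 + 14) = √(3375/241) = 15*√3615/241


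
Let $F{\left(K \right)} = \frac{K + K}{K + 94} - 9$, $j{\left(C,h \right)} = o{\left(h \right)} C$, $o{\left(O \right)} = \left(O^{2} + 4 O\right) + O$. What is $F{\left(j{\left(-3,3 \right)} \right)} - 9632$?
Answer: $- \frac{106123}{11} \approx -9647.5$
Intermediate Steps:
$o{\left(O \right)} = O^{2} + 5 O$
$j{\left(C,h \right)} = C h \left(5 + h\right)$ ($j{\left(C,h \right)} = h \left(5 + h\right) C = C h \left(5 + h\right)$)
$F{\left(K \right)} = -9 + \frac{2 K}{94 + K}$ ($F{\left(K \right)} = \frac{2 K}{94 + K} - 9 = -9 + \frac{2 K}{94 + K}$)
$F{\left(j{\left(-3,3 \right)} \right)} - 9632 = \frac{-846 - 7 \left(\left(-3\right) 3 \left(5 + 3\right)\right)}{94 - 9 \left(5 + 3\right)} - 9632 = \frac{-846 - 7 \left(\left(-3\right) 3 \cdot 8\right)}{94 - 9 \cdot 8} - 9632 = \frac{-846 - -504}{94 - 72} - 9632 = \frac{-846 + 504}{22} - 9632 = \frac{1}{22} \left(-342\right) - 9632 = - \frac{171}{11} - 9632 = - \frac{106123}{11}$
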